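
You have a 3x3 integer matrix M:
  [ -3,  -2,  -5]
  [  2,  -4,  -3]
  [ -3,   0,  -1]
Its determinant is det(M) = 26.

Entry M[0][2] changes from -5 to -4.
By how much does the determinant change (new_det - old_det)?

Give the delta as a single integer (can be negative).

Cofactor C_02 = -12
Entry delta = -4 - -5 = 1
Det delta = entry_delta * cofactor = 1 * -12 = -12

Answer: -12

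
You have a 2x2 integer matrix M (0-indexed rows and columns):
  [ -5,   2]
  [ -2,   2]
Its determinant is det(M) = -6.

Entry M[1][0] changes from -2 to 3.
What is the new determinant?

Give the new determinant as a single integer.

Answer: -16

Derivation:
det is linear in row 1: changing M[1][0] by delta changes det by delta * cofactor(1,0).
Cofactor C_10 = (-1)^(1+0) * minor(1,0) = -2
Entry delta = 3 - -2 = 5
Det delta = 5 * -2 = -10
New det = -6 + -10 = -16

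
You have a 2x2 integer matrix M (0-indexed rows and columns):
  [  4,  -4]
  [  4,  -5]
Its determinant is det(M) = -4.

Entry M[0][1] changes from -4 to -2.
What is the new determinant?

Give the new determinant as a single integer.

det is linear in row 0: changing M[0][1] by delta changes det by delta * cofactor(0,1).
Cofactor C_01 = (-1)^(0+1) * minor(0,1) = -4
Entry delta = -2 - -4 = 2
Det delta = 2 * -4 = -8
New det = -4 + -8 = -12

Answer: -12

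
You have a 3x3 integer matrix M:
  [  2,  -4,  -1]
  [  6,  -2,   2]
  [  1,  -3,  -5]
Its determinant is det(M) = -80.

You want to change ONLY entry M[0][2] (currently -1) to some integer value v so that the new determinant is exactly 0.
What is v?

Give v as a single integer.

Answer: -6

Derivation:
det is linear in entry M[0][2]: det = old_det + (v - -1) * C_02
Cofactor C_02 = -16
Want det = 0: -80 + (v - -1) * -16 = 0
  (v - -1) = 80 / -16 = -5
  v = -1 + (-5) = -6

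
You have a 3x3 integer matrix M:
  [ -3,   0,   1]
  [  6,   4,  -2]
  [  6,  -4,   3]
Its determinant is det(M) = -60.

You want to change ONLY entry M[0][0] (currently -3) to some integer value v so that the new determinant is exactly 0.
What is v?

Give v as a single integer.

Answer: 12

Derivation:
det is linear in entry M[0][0]: det = old_det + (v - -3) * C_00
Cofactor C_00 = 4
Want det = 0: -60 + (v - -3) * 4 = 0
  (v - -3) = 60 / 4 = 15
  v = -3 + (15) = 12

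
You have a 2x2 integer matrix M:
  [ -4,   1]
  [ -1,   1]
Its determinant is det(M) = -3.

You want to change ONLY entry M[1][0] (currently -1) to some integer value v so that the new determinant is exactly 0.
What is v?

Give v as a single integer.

Answer: -4

Derivation:
det is linear in entry M[1][0]: det = old_det + (v - -1) * C_10
Cofactor C_10 = -1
Want det = 0: -3 + (v - -1) * -1 = 0
  (v - -1) = 3 / -1 = -3
  v = -1 + (-3) = -4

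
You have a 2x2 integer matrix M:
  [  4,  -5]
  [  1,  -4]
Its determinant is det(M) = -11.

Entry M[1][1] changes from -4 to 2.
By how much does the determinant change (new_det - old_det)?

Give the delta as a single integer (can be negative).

Answer: 24

Derivation:
Cofactor C_11 = 4
Entry delta = 2 - -4 = 6
Det delta = entry_delta * cofactor = 6 * 4 = 24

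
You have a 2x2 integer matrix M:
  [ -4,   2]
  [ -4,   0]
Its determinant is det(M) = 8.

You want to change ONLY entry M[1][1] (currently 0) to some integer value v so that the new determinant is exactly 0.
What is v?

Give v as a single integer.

det is linear in entry M[1][1]: det = old_det + (v - 0) * C_11
Cofactor C_11 = -4
Want det = 0: 8 + (v - 0) * -4 = 0
  (v - 0) = -8 / -4 = 2
  v = 0 + (2) = 2

Answer: 2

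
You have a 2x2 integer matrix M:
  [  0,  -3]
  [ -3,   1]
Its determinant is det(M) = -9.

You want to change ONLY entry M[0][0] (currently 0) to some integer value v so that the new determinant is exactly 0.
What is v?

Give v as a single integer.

det is linear in entry M[0][0]: det = old_det + (v - 0) * C_00
Cofactor C_00 = 1
Want det = 0: -9 + (v - 0) * 1 = 0
  (v - 0) = 9 / 1 = 9
  v = 0 + (9) = 9

Answer: 9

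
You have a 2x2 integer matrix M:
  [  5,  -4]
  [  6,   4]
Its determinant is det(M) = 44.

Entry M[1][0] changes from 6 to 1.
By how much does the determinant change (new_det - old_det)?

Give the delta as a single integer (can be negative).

Cofactor C_10 = 4
Entry delta = 1 - 6 = -5
Det delta = entry_delta * cofactor = -5 * 4 = -20

Answer: -20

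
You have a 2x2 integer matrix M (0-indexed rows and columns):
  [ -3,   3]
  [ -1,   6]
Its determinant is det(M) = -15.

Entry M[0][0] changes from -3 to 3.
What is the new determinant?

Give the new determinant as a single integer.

det is linear in row 0: changing M[0][0] by delta changes det by delta * cofactor(0,0).
Cofactor C_00 = (-1)^(0+0) * minor(0,0) = 6
Entry delta = 3 - -3 = 6
Det delta = 6 * 6 = 36
New det = -15 + 36 = 21

Answer: 21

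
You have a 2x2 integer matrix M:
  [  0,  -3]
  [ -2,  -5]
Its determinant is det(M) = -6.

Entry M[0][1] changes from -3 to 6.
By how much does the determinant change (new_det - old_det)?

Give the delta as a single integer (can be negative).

Answer: 18

Derivation:
Cofactor C_01 = 2
Entry delta = 6 - -3 = 9
Det delta = entry_delta * cofactor = 9 * 2 = 18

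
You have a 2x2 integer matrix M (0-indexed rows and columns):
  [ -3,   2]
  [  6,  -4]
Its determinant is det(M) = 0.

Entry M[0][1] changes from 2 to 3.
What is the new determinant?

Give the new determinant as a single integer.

Answer: -6

Derivation:
det is linear in row 0: changing M[0][1] by delta changes det by delta * cofactor(0,1).
Cofactor C_01 = (-1)^(0+1) * minor(0,1) = -6
Entry delta = 3 - 2 = 1
Det delta = 1 * -6 = -6
New det = 0 + -6 = -6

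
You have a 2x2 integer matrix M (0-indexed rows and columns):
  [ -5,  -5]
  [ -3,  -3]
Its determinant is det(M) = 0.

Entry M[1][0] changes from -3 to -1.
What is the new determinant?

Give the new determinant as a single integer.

det is linear in row 1: changing M[1][0] by delta changes det by delta * cofactor(1,0).
Cofactor C_10 = (-1)^(1+0) * minor(1,0) = 5
Entry delta = -1 - -3 = 2
Det delta = 2 * 5 = 10
New det = 0 + 10 = 10

Answer: 10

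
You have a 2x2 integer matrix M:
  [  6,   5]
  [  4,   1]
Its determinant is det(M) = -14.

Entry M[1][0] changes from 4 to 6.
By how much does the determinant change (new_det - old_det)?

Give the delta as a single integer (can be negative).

Answer: -10

Derivation:
Cofactor C_10 = -5
Entry delta = 6 - 4 = 2
Det delta = entry_delta * cofactor = 2 * -5 = -10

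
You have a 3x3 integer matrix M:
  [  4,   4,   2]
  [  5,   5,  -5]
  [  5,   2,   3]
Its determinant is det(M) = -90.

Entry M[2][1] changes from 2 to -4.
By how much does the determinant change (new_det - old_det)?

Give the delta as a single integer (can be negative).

Answer: -180

Derivation:
Cofactor C_21 = 30
Entry delta = -4 - 2 = -6
Det delta = entry_delta * cofactor = -6 * 30 = -180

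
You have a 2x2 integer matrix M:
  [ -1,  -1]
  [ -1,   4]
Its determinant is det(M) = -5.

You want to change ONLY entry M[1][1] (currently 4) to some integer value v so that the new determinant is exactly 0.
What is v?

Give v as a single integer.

det is linear in entry M[1][1]: det = old_det + (v - 4) * C_11
Cofactor C_11 = -1
Want det = 0: -5 + (v - 4) * -1 = 0
  (v - 4) = 5 / -1 = -5
  v = 4 + (-5) = -1

Answer: -1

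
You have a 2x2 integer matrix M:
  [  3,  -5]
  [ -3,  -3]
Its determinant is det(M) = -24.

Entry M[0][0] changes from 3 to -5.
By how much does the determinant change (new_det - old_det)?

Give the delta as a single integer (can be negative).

Cofactor C_00 = -3
Entry delta = -5 - 3 = -8
Det delta = entry_delta * cofactor = -8 * -3 = 24

Answer: 24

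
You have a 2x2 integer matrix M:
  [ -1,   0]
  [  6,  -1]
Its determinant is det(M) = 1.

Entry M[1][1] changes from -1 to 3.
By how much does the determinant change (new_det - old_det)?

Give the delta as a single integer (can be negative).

Answer: -4

Derivation:
Cofactor C_11 = -1
Entry delta = 3 - -1 = 4
Det delta = entry_delta * cofactor = 4 * -1 = -4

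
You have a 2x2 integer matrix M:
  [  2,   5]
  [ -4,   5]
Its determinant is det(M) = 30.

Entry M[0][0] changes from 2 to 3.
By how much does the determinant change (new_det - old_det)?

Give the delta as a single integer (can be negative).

Cofactor C_00 = 5
Entry delta = 3 - 2 = 1
Det delta = entry_delta * cofactor = 1 * 5 = 5

Answer: 5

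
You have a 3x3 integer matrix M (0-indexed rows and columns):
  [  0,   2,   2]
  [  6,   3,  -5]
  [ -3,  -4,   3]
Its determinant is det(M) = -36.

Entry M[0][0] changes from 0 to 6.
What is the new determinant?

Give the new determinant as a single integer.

det is linear in row 0: changing M[0][0] by delta changes det by delta * cofactor(0,0).
Cofactor C_00 = (-1)^(0+0) * minor(0,0) = -11
Entry delta = 6 - 0 = 6
Det delta = 6 * -11 = -66
New det = -36 + -66 = -102

Answer: -102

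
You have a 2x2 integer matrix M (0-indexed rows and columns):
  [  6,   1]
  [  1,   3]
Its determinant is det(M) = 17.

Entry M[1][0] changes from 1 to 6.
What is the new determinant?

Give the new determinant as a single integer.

Answer: 12

Derivation:
det is linear in row 1: changing M[1][0] by delta changes det by delta * cofactor(1,0).
Cofactor C_10 = (-1)^(1+0) * minor(1,0) = -1
Entry delta = 6 - 1 = 5
Det delta = 5 * -1 = -5
New det = 17 + -5 = 12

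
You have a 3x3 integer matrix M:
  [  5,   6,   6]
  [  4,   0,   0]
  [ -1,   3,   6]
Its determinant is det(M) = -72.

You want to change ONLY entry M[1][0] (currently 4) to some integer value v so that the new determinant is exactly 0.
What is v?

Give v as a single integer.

det is linear in entry M[1][0]: det = old_det + (v - 4) * C_10
Cofactor C_10 = -18
Want det = 0: -72 + (v - 4) * -18 = 0
  (v - 4) = 72 / -18 = -4
  v = 4 + (-4) = 0

Answer: 0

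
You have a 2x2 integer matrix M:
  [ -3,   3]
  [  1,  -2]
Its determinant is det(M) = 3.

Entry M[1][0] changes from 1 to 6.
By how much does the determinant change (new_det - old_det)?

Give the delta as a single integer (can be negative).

Cofactor C_10 = -3
Entry delta = 6 - 1 = 5
Det delta = entry_delta * cofactor = 5 * -3 = -15

Answer: -15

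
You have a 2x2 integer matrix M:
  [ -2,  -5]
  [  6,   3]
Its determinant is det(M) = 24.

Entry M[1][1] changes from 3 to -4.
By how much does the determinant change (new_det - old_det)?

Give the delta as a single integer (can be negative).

Cofactor C_11 = -2
Entry delta = -4 - 3 = -7
Det delta = entry_delta * cofactor = -7 * -2 = 14

Answer: 14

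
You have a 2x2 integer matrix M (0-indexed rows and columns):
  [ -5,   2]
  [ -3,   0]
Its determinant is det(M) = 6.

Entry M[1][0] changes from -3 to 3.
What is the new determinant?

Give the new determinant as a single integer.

Answer: -6

Derivation:
det is linear in row 1: changing M[1][0] by delta changes det by delta * cofactor(1,0).
Cofactor C_10 = (-1)^(1+0) * minor(1,0) = -2
Entry delta = 3 - -3 = 6
Det delta = 6 * -2 = -12
New det = 6 + -12 = -6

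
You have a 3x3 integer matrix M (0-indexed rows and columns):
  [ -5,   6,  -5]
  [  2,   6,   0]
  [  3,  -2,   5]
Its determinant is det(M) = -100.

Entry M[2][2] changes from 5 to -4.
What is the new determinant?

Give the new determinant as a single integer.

Answer: 278

Derivation:
det is linear in row 2: changing M[2][2] by delta changes det by delta * cofactor(2,2).
Cofactor C_22 = (-1)^(2+2) * minor(2,2) = -42
Entry delta = -4 - 5 = -9
Det delta = -9 * -42 = 378
New det = -100 + 378 = 278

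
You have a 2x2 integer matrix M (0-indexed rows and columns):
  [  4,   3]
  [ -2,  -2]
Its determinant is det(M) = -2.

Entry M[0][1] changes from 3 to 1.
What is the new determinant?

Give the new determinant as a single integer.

det is linear in row 0: changing M[0][1] by delta changes det by delta * cofactor(0,1).
Cofactor C_01 = (-1)^(0+1) * minor(0,1) = 2
Entry delta = 1 - 3 = -2
Det delta = -2 * 2 = -4
New det = -2 + -4 = -6

Answer: -6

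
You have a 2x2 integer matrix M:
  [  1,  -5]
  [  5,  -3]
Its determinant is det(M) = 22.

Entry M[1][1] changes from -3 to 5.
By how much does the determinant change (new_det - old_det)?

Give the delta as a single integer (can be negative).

Answer: 8

Derivation:
Cofactor C_11 = 1
Entry delta = 5 - -3 = 8
Det delta = entry_delta * cofactor = 8 * 1 = 8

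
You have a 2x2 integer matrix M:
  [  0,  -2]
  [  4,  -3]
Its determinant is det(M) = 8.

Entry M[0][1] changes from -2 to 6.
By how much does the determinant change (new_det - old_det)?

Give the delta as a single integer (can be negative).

Answer: -32

Derivation:
Cofactor C_01 = -4
Entry delta = 6 - -2 = 8
Det delta = entry_delta * cofactor = 8 * -4 = -32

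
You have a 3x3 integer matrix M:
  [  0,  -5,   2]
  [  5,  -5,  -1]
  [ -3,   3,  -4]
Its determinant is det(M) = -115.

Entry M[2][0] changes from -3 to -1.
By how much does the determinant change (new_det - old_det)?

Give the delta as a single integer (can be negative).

Cofactor C_20 = 15
Entry delta = -1 - -3 = 2
Det delta = entry_delta * cofactor = 2 * 15 = 30

Answer: 30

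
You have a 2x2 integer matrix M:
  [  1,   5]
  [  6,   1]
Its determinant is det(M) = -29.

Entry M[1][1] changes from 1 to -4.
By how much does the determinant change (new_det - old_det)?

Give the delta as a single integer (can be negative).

Cofactor C_11 = 1
Entry delta = -4 - 1 = -5
Det delta = entry_delta * cofactor = -5 * 1 = -5

Answer: -5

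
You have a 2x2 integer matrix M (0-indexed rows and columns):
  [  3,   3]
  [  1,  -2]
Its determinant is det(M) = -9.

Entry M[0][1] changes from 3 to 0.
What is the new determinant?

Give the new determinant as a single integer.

det is linear in row 0: changing M[0][1] by delta changes det by delta * cofactor(0,1).
Cofactor C_01 = (-1)^(0+1) * minor(0,1) = -1
Entry delta = 0 - 3 = -3
Det delta = -3 * -1 = 3
New det = -9 + 3 = -6

Answer: -6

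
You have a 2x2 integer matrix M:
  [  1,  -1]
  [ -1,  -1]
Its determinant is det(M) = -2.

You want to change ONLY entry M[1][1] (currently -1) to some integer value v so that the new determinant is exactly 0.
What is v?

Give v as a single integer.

det is linear in entry M[1][1]: det = old_det + (v - -1) * C_11
Cofactor C_11 = 1
Want det = 0: -2 + (v - -1) * 1 = 0
  (v - -1) = 2 / 1 = 2
  v = -1 + (2) = 1

Answer: 1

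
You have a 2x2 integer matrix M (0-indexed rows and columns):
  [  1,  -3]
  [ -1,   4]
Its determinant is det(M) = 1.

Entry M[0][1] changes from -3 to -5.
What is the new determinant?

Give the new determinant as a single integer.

det is linear in row 0: changing M[0][1] by delta changes det by delta * cofactor(0,1).
Cofactor C_01 = (-1)^(0+1) * minor(0,1) = 1
Entry delta = -5 - -3 = -2
Det delta = -2 * 1 = -2
New det = 1 + -2 = -1

Answer: -1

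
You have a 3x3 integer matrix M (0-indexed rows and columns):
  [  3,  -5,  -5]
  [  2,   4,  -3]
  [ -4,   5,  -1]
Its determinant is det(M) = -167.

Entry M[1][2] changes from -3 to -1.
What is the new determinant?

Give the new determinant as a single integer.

Answer: -157

Derivation:
det is linear in row 1: changing M[1][2] by delta changes det by delta * cofactor(1,2).
Cofactor C_12 = (-1)^(1+2) * minor(1,2) = 5
Entry delta = -1 - -3 = 2
Det delta = 2 * 5 = 10
New det = -167 + 10 = -157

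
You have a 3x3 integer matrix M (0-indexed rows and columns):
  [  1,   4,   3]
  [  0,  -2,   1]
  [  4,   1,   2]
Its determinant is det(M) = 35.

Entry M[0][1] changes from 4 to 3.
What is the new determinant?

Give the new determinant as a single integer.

det is linear in row 0: changing M[0][1] by delta changes det by delta * cofactor(0,1).
Cofactor C_01 = (-1)^(0+1) * minor(0,1) = 4
Entry delta = 3 - 4 = -1
Det delta = -1 * 4 = -4
New det = 35 + -4 = 31

Answer: 31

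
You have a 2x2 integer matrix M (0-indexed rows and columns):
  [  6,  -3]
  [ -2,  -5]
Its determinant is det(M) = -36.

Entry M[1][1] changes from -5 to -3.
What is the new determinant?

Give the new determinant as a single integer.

Answer: -24

Derivation:
det is linear in row 1: changing M[1][1] by delta changes det by delta * cofactor(1,1).
Cofactor C_11 = (-1)^(1+1) * minor(1,1) = 6
Entry delta = -3 - -5 = 2
Det delta = 2 * 6 = 12
New det = -36 + 12 = -24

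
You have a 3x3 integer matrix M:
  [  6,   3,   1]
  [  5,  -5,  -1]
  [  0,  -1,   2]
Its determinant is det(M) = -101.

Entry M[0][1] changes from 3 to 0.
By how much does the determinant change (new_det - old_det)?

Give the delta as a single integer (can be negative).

Answer: 30

Derivation:
Cofactor C_01 = -10
Entry delta = 0 - 3 = -3
Det delta = entry_delta * cofactor = -3 * -10 = 30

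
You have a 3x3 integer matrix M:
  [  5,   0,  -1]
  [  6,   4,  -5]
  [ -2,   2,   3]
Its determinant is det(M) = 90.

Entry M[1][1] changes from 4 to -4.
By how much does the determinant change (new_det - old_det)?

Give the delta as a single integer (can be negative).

Cofactor C_11 = 13
Entry delta = -4 - 4 = -8
Det delta = entry_delta * cofactor = -8 * 13 = -104

Answer: -104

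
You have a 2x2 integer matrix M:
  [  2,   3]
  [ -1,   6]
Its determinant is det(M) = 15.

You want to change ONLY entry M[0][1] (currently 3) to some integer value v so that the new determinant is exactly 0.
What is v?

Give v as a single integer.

det is linear in entry M[0][1]: det = old_det + (v - 3) * C_01
Cofactor C_01 = 1
Want det = 0: 15 + (v - 3) * 1 = 0
  (v - 3) = -15 / 1 = -15
  v = 3 + (-15) = -12

Answer: -12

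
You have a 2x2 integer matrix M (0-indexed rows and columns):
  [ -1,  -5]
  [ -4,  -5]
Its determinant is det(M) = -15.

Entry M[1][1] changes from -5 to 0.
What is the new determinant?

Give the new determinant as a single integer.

Answer: -20

Derivation:
det is linear in row 1: changing M[1][1] by delta changes det by delta * cofactor(1,1).
Cofactor C_11 = (-1)^(1+1) * minor(1,1) = -1
Entry delta = 0 - -5 = 5
Det delta = 5 * -1 = -5
New det = -15 + -5 = -20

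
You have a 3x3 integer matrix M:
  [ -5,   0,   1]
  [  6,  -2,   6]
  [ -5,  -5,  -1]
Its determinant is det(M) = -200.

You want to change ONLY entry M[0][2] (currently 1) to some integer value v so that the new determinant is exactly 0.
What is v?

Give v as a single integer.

Answer: -4

Derivation:
det is linear in entry M[0][2]: det = old_det + (v - 1) * C_02
Cofactor C_02 = -40
Want det = 0: -200 + (v - 1) * -40 = 0
  (v - 1) = 200 / -40 = -5
  v = 1 + (-5) = -4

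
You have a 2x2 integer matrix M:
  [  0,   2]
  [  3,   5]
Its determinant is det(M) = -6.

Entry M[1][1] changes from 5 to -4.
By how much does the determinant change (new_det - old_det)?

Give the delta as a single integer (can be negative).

Cofactor C_11 = 0
Entry delta = -4 - 5 = -9
Det delta = entry_delta * cofactor = -9 * 0 = 0

Answer: 0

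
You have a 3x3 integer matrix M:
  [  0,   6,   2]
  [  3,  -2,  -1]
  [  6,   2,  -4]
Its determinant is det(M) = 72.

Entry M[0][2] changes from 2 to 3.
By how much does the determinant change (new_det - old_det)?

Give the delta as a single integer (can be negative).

Cofactor C_02 = 18
Entry delta = 3 - 2 = 1
Det delta = entry_delta * cofactor = 1 * 18 = 18

Answer: 18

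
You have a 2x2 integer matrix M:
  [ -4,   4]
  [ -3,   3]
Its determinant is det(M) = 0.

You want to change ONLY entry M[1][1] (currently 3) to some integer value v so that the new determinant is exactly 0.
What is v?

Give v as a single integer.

Answer: 3

Derivation:
det is linear in entry M[1][1]: det = old_det + (v - 3) * C_11
Cofactor C_11 = -4
Want det = 0: 0 + (v - 3) * -4 = 0
  (v - 3) = 0 / -4 = 0
  v = 3 + (0) = 3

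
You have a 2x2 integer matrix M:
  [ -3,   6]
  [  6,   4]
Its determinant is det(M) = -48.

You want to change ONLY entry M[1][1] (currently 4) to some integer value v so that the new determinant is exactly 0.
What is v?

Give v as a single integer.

Answer: -12

Derivation:
det is linear in entry M[1][1]: det = old_det + (v - 4) * C_11
Cofactor C_11 = -3
Want det = 0: -48 + (v - 4) * -3 = 0
  (v - 4) = 48 / -3 = -16
  v = 4 + (-16) = -12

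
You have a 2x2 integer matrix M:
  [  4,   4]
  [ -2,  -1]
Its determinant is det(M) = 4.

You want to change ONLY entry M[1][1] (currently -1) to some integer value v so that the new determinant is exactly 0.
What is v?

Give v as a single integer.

Answer: -2

Derivation:
det is linear in entry M[1][1]: det = old_det + (v - -1) * C_11
Cofactor C_11 = 4
Want det = 0: 4 + (v - -1) * 4 = 0
  (v - -1) = -4 / 4 = -1
  v = -1 + (-1) = -2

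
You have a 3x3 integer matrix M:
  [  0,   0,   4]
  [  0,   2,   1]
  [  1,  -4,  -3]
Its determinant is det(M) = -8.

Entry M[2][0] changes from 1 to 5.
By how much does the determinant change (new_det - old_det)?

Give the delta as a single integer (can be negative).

Cofactor C_20 = -8
Entry delta = 5 - 1 = 4
Det delta = entry_delta * cofactor = 4 * -8 = -32

Answer: -32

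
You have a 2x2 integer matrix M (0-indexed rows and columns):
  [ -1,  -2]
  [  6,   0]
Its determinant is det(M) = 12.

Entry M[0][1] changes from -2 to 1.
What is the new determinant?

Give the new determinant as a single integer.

Answer: -6

Derivation:
det is linear in row 0: changing M[0][1] by delta changes det by delta * cofactor(0,1).
Cofactor C_01 = (-1)^(0+1) * minor(0,1) = -6
Entry delta = 1 - -2 = 3
Det delta = 3 * -6 = -18
New det = 12 + -18 = -6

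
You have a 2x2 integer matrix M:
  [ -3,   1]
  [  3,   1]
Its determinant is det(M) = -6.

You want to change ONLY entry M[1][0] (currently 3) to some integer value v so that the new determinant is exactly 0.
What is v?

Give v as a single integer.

Answer: -3

Derivation:
det is linear in entry M[1][0]: det = old_det + (v - 3) * C_10
Cofactor C_10 = -1
Want det = 0: -6 + (v - 3) * -1 = 0
  (v - 3) = 6 / -1 = -6
  v = 3 + (-6) = -3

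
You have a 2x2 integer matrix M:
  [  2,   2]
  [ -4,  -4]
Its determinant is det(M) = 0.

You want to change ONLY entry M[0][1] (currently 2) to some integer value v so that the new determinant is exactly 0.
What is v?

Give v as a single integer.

det is linear in entry M[0][1]: det = old_det + (v - 2) * C_01
Cofactor C_01 = 4
Want det = 0: 0 + (v - 2) * 4 = 0
  (v - 2) = 0 / 4 = 0
  v = 2 + (0) = 2

Answer: 2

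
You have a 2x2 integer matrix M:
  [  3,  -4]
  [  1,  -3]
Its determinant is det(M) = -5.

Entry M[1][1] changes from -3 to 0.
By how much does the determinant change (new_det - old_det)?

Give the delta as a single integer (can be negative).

Cofactor C_11 = 3
Entry delta = 0 - -3 = 3
Det delta = entry_delta * cofactor = 3 * 3 = 9

Answer: 9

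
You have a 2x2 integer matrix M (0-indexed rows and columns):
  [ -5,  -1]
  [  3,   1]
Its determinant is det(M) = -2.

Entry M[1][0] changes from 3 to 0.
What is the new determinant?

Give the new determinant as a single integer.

Answer: -5

Derivation:
det is linear in row 1: changing M[1][0] by delta changes det by delta * cofactor(1,0).
Cofactor C_10 = (-1)^(1+0) * minor(1,0) = 1
Entry delta = 0 - 3 = -3
Det delta = -3 * 1 = -3
New det = -2 + -3 = -5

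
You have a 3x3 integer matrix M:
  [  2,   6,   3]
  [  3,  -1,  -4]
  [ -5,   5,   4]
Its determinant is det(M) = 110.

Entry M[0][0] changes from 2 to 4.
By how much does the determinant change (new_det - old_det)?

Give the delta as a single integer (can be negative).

Answer: 32

Derivation:
Cofactor C_00 = 16
Entry delta = 4 - 2 = 2
Det delta = entry_delta * cofactor = 2 * 16 = 32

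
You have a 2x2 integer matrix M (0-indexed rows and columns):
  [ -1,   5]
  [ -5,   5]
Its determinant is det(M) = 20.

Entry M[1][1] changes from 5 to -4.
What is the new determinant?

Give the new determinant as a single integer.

det is linear in row 1: changing M[1][1] by delta changes det by delta * cofactor(1,1).
Cofactor C_11 = (-1)^(1+1) * minor(1,1) = -1
Entry delta = -4 - 5 = -9
Det delta = -9 * -1 = 9
New det = 20 + 9 = 29

Answer: 29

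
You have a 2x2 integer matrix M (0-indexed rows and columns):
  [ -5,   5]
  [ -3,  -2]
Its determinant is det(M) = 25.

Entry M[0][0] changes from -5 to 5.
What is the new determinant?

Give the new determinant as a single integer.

Answer: 5

Derivation:
det is linear in row 0: changing M[0][0] by delta changes det by delta * cofactor(0,0).
Cofactor C_00 = (-1)^(0+0) * minor(0,0) = -2
Entry delta = 5 - -5 = 10
Det delta = 10 * -2 = -20
New det = 25 + -20 = 5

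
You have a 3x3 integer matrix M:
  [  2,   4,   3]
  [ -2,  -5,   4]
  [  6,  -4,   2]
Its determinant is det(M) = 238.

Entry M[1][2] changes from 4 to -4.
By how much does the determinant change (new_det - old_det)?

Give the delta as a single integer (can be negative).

Answer: -256

Derivation:
Cofactor C_12 = 32
Entry delta = -4 - 4 = -8
Det delta = entry_delta * cofactor = -8 * 32 = -256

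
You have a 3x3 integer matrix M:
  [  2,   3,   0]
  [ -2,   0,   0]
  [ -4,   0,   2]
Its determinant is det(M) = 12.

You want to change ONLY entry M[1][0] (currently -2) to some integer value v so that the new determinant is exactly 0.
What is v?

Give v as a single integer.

det is linear in entry M[1][0]: det = old_det + (v - -2) * C_10
Cofactor C_10 = -6
Want det = 0: 12 + (v - -2) * -6 = 0
  (v - -2) = -12 / -6 = 2
  v = -2 + (2) = 0

Answer: 0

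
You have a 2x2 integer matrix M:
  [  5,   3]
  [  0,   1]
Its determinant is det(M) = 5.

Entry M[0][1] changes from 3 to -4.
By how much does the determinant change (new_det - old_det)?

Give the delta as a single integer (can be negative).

Cofactor C_01 = 0
Entry delta = -4 - 3 = -7
Det delta = entry_delta * cofactor = -7 * 0 = 0

Answer: 0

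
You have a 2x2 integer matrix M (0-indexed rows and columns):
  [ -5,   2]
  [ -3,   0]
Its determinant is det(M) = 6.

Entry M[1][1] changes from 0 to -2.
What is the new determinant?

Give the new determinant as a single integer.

Answer: 16

Derivation:
det is linear in row 1: changing M[1][1] by delta changes det by delta * cofactor(1,1).
Cofactor C_11 = (-1)^(1+1) * minor(1,1) = -5
Entry delta = -2 - 0 = -2
Det delta = -2 * -5 = 10
New det = 6 + 10 = 16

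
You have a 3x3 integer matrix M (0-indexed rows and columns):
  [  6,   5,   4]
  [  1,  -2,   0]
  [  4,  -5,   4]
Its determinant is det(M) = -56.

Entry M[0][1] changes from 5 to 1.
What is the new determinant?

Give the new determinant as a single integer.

Answer: -40

Derivation:
det is linear in row 0: changing M[0][1] by delta changes det by delta * cofactor(0,1).
Cofactor C_01 = (-1)^(0+1) * minor(0,1) = -4
Entry delta = 1 - 5 = -4
Det delta = -4 * -4 = 16
New det = -56 + 16 = -40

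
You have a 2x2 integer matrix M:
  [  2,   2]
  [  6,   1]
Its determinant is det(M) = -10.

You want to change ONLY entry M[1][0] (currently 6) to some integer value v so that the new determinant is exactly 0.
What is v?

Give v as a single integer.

Answer: 1

Derivation:
det is linear in entry M[1][0]: det = old_det + (v - 6) * C_10
Cofactor C_10 = -2
Want det = 0: -10 + (v - 6) * -2 = 0
  (v - 6) = 10 / -2 = -5
  v = 6 + (-5) = 1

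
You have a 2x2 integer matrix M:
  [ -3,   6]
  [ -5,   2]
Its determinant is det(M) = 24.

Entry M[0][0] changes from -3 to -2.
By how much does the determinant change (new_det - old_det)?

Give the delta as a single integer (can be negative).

Cofactor C_00 = 2
Entry delta = -2 - -3 = 1
Det delta = entry_delta * cofactor = 1 * 2 = 2

Answer: 2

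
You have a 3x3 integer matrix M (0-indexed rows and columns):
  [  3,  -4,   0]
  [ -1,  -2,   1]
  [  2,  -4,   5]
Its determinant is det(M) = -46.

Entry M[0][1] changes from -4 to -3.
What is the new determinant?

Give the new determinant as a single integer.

Answer: -39

Derivation:
det is linear in row 0: changing M[0][1] by delta changes det by delta * cofactor(0,1).
Cofactor C_01 = (-1)^(0+1) * minor(0,1) = 7
Entry delta = -3 - -4 = 1
Det delta = 1 * 7 = 7
New det = -46 + 7 = -39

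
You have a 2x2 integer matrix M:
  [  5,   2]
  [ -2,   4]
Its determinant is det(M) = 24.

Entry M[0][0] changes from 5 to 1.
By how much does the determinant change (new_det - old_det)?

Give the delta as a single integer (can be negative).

Answer: -16

Derivation:
Cofactor C_00 = 4
Entry delta = 1 - 5 = -4
Det delta = entry_delta * cofactor = -4 * 4 = -16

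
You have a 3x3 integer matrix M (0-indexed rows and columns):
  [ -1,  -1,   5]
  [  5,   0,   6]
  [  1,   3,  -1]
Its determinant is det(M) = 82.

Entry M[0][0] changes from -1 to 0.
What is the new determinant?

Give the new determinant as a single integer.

Answer: 64

Derivation:
det is linear in row 0: changing M[0][0] by delta changes det by delta * cofactor(0,0).
Cofactor C_00 = (-1)^(0+0) * minor(0,0) = -18
Entry delta = 0 - -1 = 1
Det delta = 1 * -18 = -18
New det = 82 + -18 = 64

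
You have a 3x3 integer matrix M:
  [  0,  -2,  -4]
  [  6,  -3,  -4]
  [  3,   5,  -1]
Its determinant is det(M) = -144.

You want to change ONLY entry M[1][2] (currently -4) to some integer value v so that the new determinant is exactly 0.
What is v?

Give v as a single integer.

Answer: -28

Derivation:
det is linear in entry M[1][2]: det = old_det + (v - -4) * C_12
Cofactor C_12 = -6
Want det = 0: -144 + (v - -4) * -6 = 0
  (v - -4) = 144 / -6 = -24
  v = -4 + (-24) = -28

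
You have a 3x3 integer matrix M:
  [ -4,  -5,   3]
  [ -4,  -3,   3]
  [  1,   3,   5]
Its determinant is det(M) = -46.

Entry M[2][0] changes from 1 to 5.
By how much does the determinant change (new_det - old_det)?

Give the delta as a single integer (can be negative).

Answer: -24

Derivation:
Cofactor C_20 = -6
Entry delta = 5 - 1 = 4
Det delta = entry_delta * cofactor = 4 * -6 = -24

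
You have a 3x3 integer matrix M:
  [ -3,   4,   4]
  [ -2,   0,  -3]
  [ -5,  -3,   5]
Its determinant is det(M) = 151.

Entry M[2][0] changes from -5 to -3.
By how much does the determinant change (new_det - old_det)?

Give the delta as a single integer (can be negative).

Answer: -24

Derivation:
Cofactor C_20 = -12
Entry delta = -3 - -5 = 2
Det delta = entry_delta * cofactor = 2 * -12 = -24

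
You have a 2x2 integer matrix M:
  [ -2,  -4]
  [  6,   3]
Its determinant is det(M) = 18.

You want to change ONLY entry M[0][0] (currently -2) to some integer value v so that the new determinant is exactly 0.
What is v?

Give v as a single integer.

Answer: -8

Derivation:
det is linear in entry M[0][0]: det = old_det + (v - -2) * C_00
Cofactor C_00 = 3
Want det = 0: 18 + (v - -2) * 3 = 0
  (v - -2) = -18 / 3 = -6
  v = -2 + (-6) = -8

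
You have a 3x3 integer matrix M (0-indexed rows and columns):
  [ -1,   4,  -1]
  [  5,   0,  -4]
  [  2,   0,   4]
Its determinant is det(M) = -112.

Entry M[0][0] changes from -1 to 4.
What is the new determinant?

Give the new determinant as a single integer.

det is linear in row 0: changing M[0][0] by delta changes det by delta * cofactor(0,0).
Cofactor C_00 = (-1)^(0+0) * minor(0,0) = 0
Entry delta = 4 - -1 = 5
Det delta = 5 * 0 = 0
New det = -112 + 0 = -112

Answer: -112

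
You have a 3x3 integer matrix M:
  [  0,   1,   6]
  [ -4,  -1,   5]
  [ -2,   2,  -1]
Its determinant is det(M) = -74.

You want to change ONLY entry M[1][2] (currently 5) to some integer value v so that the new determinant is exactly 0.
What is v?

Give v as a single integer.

det is linear in entry M[1][2]: det = old_det + (v - 5) * C_12
Cofactor C_12 = -2
Want det = 0: -74 + (v - 5) * -2 = 0
  (v - 5) = 74 / -2 = -37
  v = 5 + (-37) = -32

Answer: -32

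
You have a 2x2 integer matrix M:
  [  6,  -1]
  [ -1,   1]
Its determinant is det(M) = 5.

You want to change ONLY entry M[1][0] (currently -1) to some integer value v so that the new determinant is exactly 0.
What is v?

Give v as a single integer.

Answer: -6

Derivation:
det is linear in entry M[1][0]: det = old_det + (v - -1) * C_10
Cofactor C_10 = 1
Want det = 0: 5 + (v - -1) * 1 = 0
  (v - -1) = -5 / 1 = -5
  v = -1 + (-5) = -6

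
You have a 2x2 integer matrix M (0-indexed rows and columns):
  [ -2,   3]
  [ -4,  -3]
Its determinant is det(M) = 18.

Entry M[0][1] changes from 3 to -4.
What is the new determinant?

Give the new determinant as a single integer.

Answer: -10

Derivation:
det is linear in row 0: changing M[0][1] by delta changes det by delta * cofactor(0,1).
Cofactor C_01 = (-1)^(0+1) * minor(0,1) = 4
Entry delta = -4 - 3 = -7
Det delta = -7 * 4 = -28
New det = 18 + -28 = -10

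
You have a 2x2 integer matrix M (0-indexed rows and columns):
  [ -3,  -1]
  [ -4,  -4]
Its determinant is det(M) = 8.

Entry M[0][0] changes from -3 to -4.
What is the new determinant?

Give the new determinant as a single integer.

Answer: 12

Derivation:
det is linear in row 0: changing M[0][0] by delta changes det by delta * cofactor(0,0).
Cofactor C_00 = (-1)^(0+0) * minor(0,0) = -4
Entry delta = -4 - -3 = -1
Det delta = -1 * -4 = 4
New det = 8 + 4 = 12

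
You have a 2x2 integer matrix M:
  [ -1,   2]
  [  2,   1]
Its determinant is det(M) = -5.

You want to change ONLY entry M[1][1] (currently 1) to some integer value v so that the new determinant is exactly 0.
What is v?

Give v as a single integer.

Answer: -4

Derivation:
det is linear in entry M[1][1]: det = old_det + (v - 1) * C_11
Cofactor C_11 = -1
Want det = 0: -5 + (v - 1) * -1 = 0
  (v - 1) = 5 / -1 = -5
  v = 1 + (-5) = -4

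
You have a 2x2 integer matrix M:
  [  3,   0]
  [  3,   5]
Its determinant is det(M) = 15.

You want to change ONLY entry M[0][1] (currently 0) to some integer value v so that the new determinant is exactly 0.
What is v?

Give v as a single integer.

Answer: 5

Derivation:
det is linear in entry M[0][1]: det = old_det + (v - 0) * C_01
Cofactor C_01 = -3
Want det = 0: 15 + (v - 0) * -3 = 0
  (v - 0) = -15 / -3 = 5
  v = 0 + (5) = 5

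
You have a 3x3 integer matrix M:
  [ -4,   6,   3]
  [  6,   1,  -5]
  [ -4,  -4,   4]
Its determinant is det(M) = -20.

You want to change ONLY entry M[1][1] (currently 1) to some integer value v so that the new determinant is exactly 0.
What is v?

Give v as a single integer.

Answer: -4

Derivation:
det is linear in entry M[1][1]: det = old_det + (v - 1) * C_11
Cofactor C_11 = -4
Want det = 0: -20 + (v - 1) * -4 = 0
  (v - 1) = 20 / -4 = -5
  v = 1 + (-5) = -4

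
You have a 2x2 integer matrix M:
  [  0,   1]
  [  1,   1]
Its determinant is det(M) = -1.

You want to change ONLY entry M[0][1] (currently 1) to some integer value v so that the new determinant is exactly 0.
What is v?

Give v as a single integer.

det is linear in entry M[0][1]: det = old_det + (v - 1) * C_01
Cofactor C_01 = -1
Want det = 0: -1 + (v - 1) * -1 = 0
  (v - 1) = 1 / -1 = -1
  v = 1 + (-1) = 0

Answer: 0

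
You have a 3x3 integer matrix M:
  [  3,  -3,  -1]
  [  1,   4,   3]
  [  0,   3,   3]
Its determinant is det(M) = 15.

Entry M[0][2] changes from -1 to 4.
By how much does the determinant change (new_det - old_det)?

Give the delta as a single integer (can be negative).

Answer: 15

Derivation:
Cofactor C_02 = 3
Entry delta = 4 - -1 = 5
Det delta = entry_delta * cofactor = 5 * 3 = 15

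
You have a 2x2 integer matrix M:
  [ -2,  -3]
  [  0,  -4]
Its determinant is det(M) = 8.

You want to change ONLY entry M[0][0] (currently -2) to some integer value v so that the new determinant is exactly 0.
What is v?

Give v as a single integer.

det is linear in entry M[0][0]: det = old_det + (v - -2) * C_00
Cofactor C_00 = -4
Want det = 0: 8 + (v - -2) * -4 = 0
  (v - -2) = -8 / -4 = 2
  v = -2 + (2) = 0

Answer: 0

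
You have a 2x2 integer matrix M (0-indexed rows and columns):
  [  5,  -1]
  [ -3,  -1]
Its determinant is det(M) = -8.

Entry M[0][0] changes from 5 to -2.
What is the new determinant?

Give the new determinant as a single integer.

det is linear in row 0: changing M[0][0] by delta changes det by delta * cofactor(0,0).
Cofactor C_00 = (-1)^(0+0) * minor(0,0) = -1
Entry delta = -2 - 5 = -7
Det delta = -7 * -1 = 7
New det = -8 + 7 = -1

Answer: -1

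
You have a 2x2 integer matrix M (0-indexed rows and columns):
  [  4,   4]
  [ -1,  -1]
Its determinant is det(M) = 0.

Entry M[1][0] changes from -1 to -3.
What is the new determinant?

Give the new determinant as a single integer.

det is linear in row 1: changing M[1][0] by delta changes det by delta * cofactor(1,0).
Cofactor C_10 = (-1)^(1+0) * minor(1,0) = -4
Entry delta = -3 - -1 = -2
Det delta = -2 * -4 = 8
New det = 0 + 8 = 8

Answer: 8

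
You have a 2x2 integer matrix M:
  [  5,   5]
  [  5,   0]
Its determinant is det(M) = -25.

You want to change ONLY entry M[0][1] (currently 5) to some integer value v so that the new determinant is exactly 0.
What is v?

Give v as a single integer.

det is linear in entry M[0][1]: det = old_det + (v - 5) * C_01
Cofactor C_01 = -5
Want det = 0: -25 + (v - 5) * -5 = 0
  (v - 5) = 25 / -5 = -5
  v = 5 + (-5) = 0

Answer: 0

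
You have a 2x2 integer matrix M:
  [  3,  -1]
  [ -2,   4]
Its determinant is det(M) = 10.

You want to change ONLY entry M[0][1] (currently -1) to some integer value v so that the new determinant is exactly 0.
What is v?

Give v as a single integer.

det is linear in entry M[0][1]: det = old_det + (v - -1) * C_01
Cofactor C_01 = 2
Want det = 0: 10 + (v - -1) * 2 = 0
  (v - -1) = -10 / 2 = -5
  v = -1 + (-5) = -6

Answer: -6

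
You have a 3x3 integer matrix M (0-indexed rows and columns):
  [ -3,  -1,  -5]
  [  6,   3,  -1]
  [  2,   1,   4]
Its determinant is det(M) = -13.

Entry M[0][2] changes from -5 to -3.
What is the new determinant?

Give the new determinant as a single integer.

Answer: -13

Derivation:
det is linear in row 0: changing M[0][2] by delta changes det by delta * cofactor(0,2).
Cofactor C_02 = (-1)^(0+2) * minor(0,2) = 0
Entry delta = -3 - -5 = 2
Det delta = 2 * 0 = 0
New det = -13 + 0 = -13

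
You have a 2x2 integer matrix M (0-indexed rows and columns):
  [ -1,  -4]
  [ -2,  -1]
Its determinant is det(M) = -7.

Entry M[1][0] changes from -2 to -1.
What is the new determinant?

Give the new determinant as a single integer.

det is linear in row 1: changing M[1][0] by delta changes det by delta * cofactor(1,0).
Cofactor C_10 = (-1)^(1+0) * minor(1,0) = 4
Entry delta = -1 - -2 = 1
Det delta = 1 * 4 = 4
New det = -7 + 4 = -3

Answer: -3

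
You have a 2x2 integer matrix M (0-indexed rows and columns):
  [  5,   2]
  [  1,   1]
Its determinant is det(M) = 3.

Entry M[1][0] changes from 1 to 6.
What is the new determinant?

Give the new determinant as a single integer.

Answer: -7

Derivation:
det is linear in row 1: changing M[1][0] by delta changes det by delta * cofactor(1,0).
Cofactor C_10 = (-1)^(1+0) * minor(1,0) = -2
Entry delta = 6 - 1 = 5
Det delta = 5 * -2 = -10
New det = 3 + -10 = -7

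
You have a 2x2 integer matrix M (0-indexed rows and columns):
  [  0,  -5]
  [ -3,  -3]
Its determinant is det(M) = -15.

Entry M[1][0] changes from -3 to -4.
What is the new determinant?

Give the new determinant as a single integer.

Answer: -20

Derivation:
det is linear in row 1: changing M[1][0] by delta changes det by delta * cofactor(1,0).
Cofactor C_10 = (-1)^(1+0) * minor(1,0) = 5
Entry delta = -4 - -3 = -1
Det delta = -1 * 5 = -5
New det = -15 + -5 = -20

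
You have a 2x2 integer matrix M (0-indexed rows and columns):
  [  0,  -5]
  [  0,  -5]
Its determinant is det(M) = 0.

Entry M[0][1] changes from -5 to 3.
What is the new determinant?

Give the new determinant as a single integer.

det is linear in row 0: changing M[0][1] by delta changes det by delta * cofactor(0,1).
Cofactor C_01 = (-1)^(0+1) * minor(0,1) = 0
Entry delta = 3 - -5 = 8
Det delta = 8 * 0 = 0
New det = 0 + 0 = 0

Answer: 0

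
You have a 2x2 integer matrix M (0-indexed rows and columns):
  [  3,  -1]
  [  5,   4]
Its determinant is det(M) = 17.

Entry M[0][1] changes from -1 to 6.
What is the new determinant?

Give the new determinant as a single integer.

Answer: -18

Derivation:
det is linear in row 0: changing M[0][1] by delta changes det by delta * cofactor(0,1).
Cofactor C_01 = (-1)^(0+1) * minor(0,1) = -5
Entry delta = 6 - -1 = 7
Det delta = 7 * -5 = -35
New det = 17 + -35 = -18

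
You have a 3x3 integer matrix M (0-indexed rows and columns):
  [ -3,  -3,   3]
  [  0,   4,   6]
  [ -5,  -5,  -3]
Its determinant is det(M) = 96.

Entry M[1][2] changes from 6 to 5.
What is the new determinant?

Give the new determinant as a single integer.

det is linear in row 1: changing M[1][2] by delta changes det by delta * cofactor(1,2).
Cofactor C_12 = (-1)^(1+2) * minor(1,2) = 0
Entry delta = 5 - 6 = -1
Det delta = -1 * 0 = 0
New det = 96 + 0 = 96

Answer: 96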